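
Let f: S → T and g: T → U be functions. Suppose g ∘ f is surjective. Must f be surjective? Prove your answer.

not surjective

No. Take S = {0, 1, 2}, T = {0, 1, 2, 3}, U = {0}, f(a) = 0 for every a ∈ S, and g(b) = 0 for every b ∈ T.
Then g ∘ f is surjective onto {0}, but 3 ∈ T has no preimage under f, so f is not surjective.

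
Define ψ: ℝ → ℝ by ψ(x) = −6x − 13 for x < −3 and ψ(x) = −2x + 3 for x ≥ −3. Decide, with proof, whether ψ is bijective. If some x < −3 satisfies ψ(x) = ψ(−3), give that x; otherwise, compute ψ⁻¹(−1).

Both pieces are strictly decreasing (slopes −6 and −2), so each is injective on its own interval.
The left piece maps (−∞, −3) onto (5, ∞); the right piece maps [−3, ∞) onto (−∞, 9].
These images overlap. In particular ψ(−3) = 9 (right piece), and solving −6x − 13 = 9 on the left piece gives x = −11/3 < −3.
So ψ(−11/3) = ψ(−3) with −11/3 ≠ −3, and ψ is not injective, hence not bijective. This x = −11/3 is the requested value below −3.

-11/3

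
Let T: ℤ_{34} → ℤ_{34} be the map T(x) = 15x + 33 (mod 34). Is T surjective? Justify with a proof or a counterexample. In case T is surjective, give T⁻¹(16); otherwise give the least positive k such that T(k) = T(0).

Since gcd(15, 34) = 1, 15 is invertible modulo 34. Euclid's algorithm: 34 = 2·15 + 4, 15 = 3·4 + 3, 4 = 1·3 + 1; back-substituting gives 1 = 25·15 − 11·34, so 15⁻¹ ≡ 25 (mod 34).
Then y ↦ 25(y − 33) is a two-sided inverse to T, so every y ∈ ℤ_{34} has a preimage.
So T is surjective.
Since T is surjective, we compute T⁻¹(16): solve 15x + 33 ≡ 16 (mod 34), i.e. 15x ≡ 17 (mod 34).
Multiplying by 15⁻¹ = 25 gives x ≡ 25·17 = 425 = 12·34 + 17 ≡ 17 (mod 34).
Check: T(17) = 15·17 + 33 = 288 = 8·34 + 16 ≡ 16 (mod 34).

17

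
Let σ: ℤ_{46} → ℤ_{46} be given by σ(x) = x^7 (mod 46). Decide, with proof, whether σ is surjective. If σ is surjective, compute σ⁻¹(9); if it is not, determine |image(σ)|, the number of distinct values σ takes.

13

Computing x^7 mod 46 for each x (by repeated squaring, reducing mod 46 at every step), the values σ(0), σ(1), …, σ(45) are: 0, 1, 36, 25, 8, 17, 26, 5, 12, 27, 14, 7, 16, 9, 42, 11, 18, 43, 6, 15, 44, 33, 22, 23, 24, 13, 2, 31, 40, 3, 28, 35, 4, 37, 30, 39, 32, 19, 34, 41, 20, 29, 38, 21, 10, 45.
Every element of ℤ_{46} appears exactly once in this list, so σ is a bijection, and in particular surjective.
Since σ is surjective, we read off the preimage of 9 from the same table: σ(13) = 9, so σ⁻¹(9) = 13.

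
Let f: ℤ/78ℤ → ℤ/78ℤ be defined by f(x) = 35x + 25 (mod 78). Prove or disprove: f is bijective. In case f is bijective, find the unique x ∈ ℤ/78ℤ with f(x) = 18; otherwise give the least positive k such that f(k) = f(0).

31

Recall: injectivity means: for all u, v in the domain, f(u) = f(v) implies u = v.
Suppose f(u) = f(v) in ℤ/78ℤ. Then 35u + 25 ≡ 35v + 25 (mod 78), hence 35(u − v) ≡ 0 (mod 78).
Since gcd(35, 78) = 1, 35 is invertible modulo 78, so u − v ≡ 0 (mod 78), i.e. u = v.
We now compute 35⁻¹ mod 78 explicitly. Euclid's algorithm: 78 = 2·35 + 8, 35 = 4·8 + 3, 8 = 2·3 + 2, 3 = 1·2 + 1; back-substituting gives 1 = 29·35 − 13·78, so 35⁻¹ ≡ 29 (mod 78).
For any y ∈ ℤ/78ℤ, x = 29(y − 25) mod 78 satisfies f(x) = 35·29(y − 25) + 25 ≡ y (since 35·29 ≡ 1 mod 78). So every y has a preimage.
Hence f is bijective.
Since f is bijective, we find f⁻¹(18): we need 35x ≡ 18 − 25 ≡ 71 (mod 78). Using 35⁻¹ = 29: x ≡ 29·71 = 2059 = 26·78 + 31, so x = 31.
Check: f(31) = 35·31 + 25 = 1110 = 14·78 + 18 ≡ 18 (mod 78).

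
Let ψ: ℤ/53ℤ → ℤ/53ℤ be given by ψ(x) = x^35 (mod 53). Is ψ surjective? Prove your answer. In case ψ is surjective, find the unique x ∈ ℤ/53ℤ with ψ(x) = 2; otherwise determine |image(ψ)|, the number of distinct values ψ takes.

Since 53 is prime, the nonzero elements of ℤ/53ℤ form a cyclic group of order 52.
As gcd(35, 52) = 1, raising to the 35th power is a bijection on this group: if s^35 ≡ t^35 then (st^{−1})^35 = 1, and the only element of order dividing gcd(35, 52) = 1 is 1, so s = t.
With ψ(0) = 0 this makes ψ injective on all of ℤ/53ℤ, hence bijective (finite equal-size domain and codomain). In particular ψ is surjective.
Since ψ is surjective, we find the preimage of 2. The inverse of x ↦ x^35 on (ℤ/53ℤ)^× is x ↦ x^3, because 35·3 = 105 = 2·52 + 1 ≡ 1 (mod 52) and x^{52} = 1 for x ≠ 0 (Fermat). So ψ⁻¹(2) = 2^3 mod 53.
Repeated squaring mod 53: 2^1 ≡ 2, 2^2 ≡ 2² = 4. Since 3 = 2 + 1, 2^3 ≡ 4·2: 4·2 = 8. So 2^3 ≡ 8 (mod 53).
Hence ψ⁻¹(2) = 8.

8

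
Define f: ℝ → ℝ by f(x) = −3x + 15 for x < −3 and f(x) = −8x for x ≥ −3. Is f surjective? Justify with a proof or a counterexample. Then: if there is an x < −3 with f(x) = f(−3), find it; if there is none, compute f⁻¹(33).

Both pieces are strictly decreasing (slopes −3 and −8), so each is injective on its own interval.
The left piece maps (−∞, −3) onto (24, ∞); the right piece maps [−3, ∞) onto (−∞, 24].
These images together cover ℝ, so f is surjective.
Because the two images are disjoint, no x < −3 has f(x) = f(−3), so we compute f⁻¹(33): 33 lies in (24, ∞), so solve −3x + 15 = 33: x = (33 − 15)/(−3) = −6.

-6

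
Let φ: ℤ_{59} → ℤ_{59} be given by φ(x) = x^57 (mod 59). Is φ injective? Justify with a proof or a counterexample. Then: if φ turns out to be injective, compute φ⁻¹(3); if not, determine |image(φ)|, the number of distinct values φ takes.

Since 59 is prime, the nonzero elements of ℤ_{59} form a cyclic group of order 58.
As gcd(57, 58) = 1, raising to the 57th power is a bijection on this group: if u^57 ≡ v^57 then (uv^{−1})^57 = 1, and the only element of order dividing gcd(57, 58) = 1 is 1, so u = v.
With φ(0) = 0 this makes φ injective on all of ℤ_{59}, hence bijective (finite equal-size domain and codomain). In particular φ is injective.
Since φ is injective, we find the preimage of 3. The inverse of x ↦ x^57 on (ℤ_{59})^× is x ↦ x^57, because 57·57 = 3249 = 56·58 + 1 ≡ 1 (mod 58) and x^{58} = 1 for x ≠ 0 (Fermat). So φ⁻¹(3) = 3^57 mod 59.
Repeated squaring mod 59: 3^1 ≡ 3, 3^2 ≡ 3² = 9, 3^4 ≡ 9² = 81 ≡ 22, 3^8 ≡ 22² = 484 ≡ 12, 3^16 ≡ 12² = 144 ≡ 26, 3^32 ≡ 26² = 676 ≡ 27. Since 57 = 32 + 16 + 8 + 1, 3^57 ≡ 27·26·12·3: 27·26 = 702 ≡ 53, then 53·12 = 636 ≡ 46, then 46·3 = 138 ≡ 20. So 3^57 ≡ 20 (mod 59).
Hence φ⁻¹(3) = 20.

20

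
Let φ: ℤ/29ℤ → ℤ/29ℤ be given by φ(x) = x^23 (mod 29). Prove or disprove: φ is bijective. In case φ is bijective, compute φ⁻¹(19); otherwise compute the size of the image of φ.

Since 29 is prime, the nonzero elements of ℤ/29ℤ form a cyclic group of order 28.
As gcd(23, 28) = 1, raising to the 23rd power is a bijection on this group: if a^23 ≡ b^23 then (ab^{−1})^23 = 1, and the only element of order dividing gcd(23, 28) = 1 is 1, so a = b.
With φ(0) = 0 this makes φ injective on all of ℤ/29ℤ, hence bijective (finite equal-size domain and codomain). In particular φ is bijective.
Since φ is bijective, we find the preimage of 19. The inverse of x ↦ x^23 on (ℤ/29ℤ)^× is x ↦ x^11, because 23·11 = 253 = 9·28 + 1 ≡ 1 (mod 28) and x^{28} = 1 for x ≠ 0 (Fermat). So φ⁻¹(19) = 19^11 mod 29.
Repeated squaring mod 29: 19^1 ≡ 19, 19^2 ≡ 19² = 361 ≡ 13, 19^4 ≡ 13² = 169 ≡ 24, 19^8 ≡ 24² = 576 ≡ 25. Since 11 = 8 + 2 + 1, 19^11 ≡ 25·13·19: 25·13 = 325 ≡ 6, then 6·19 = 114 ≡ 27. So 19^11 ≡ 27 (mod 29).
Hence φ⁻¹(19) = 27.

27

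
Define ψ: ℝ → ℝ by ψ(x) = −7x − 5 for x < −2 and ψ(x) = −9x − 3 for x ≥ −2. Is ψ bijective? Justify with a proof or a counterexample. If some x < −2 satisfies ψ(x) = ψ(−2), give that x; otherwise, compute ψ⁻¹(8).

-20/7

Both pieces are strictly decreasing (slopes −7 and −9), so each is injective on its own interval.
The left piece maps (−∞, −2) onto (9, ∞); the right piece maps [−2, ∞) onto (−∞, 15].
These images overlap. In particular ψ(−2) = 15 (right piece), and solving −7x − 5 = 15 on the left piece gives x = −20/7 < −2.
So ψ(−20/7) = ψ(−2) with −20/7 ≠ −2, and ψ is not injective, hence not bijective. This x = −20/7 is the requested value below −2.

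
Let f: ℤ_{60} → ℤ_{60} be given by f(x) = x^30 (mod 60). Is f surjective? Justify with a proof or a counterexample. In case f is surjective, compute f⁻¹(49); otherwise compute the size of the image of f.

12

f(2): Repeated squaring mod 60: 2^1 ≡ 2, 2^2 ≡ 2² = 4, 2^4 ≡ 4² = 16, 2^8 ≡ 16² = 256 ≡ 16, 2^16 ≡ 16² = 256 ≡ 16. Since 30 = 16 + 8 + 4 + 2, 2^30 ≡ 16·16·16·4: 16·16 = 256 ≡ 16, then 16·16 = 256 ≡ 16, then 16·4 = 64 ≡ 4. So 2^30 ≡ 4 (mod 60).
f(8): Repeated squaring mod 60: 8^1 ≡ 8, 8^2 ≡ 8² = 64 ≡ 4, 8^4 ≡ 4² = 16, 8^8 ≡ 16² = 256 ≡ 16, 8^16 ≡ 16² = 256 ≡ 16. Since 30 = 16 + 8 + 4 + 2, 8^30 ≡ 16·16·16·4: 16·16 = 256 ≡ 16, then 16·16 = 256 ≡ 16, then 16·4 = 64 ≡ 4. So 8^30 ≡ 4 (mod 60).
So f(2) = f(8) = 4 while 2 ≠ 8, hence f is not injective.
A non-injective map from the 60-element set ℤ_{60} to itself takes at most 59 distinct values, so it cannot be surjective. Therefore f is not surjective.
Since f is not surjective, we determine |image(f)|. Computing x^30 mod 60 for each x (by repeated squaring, reducing mod 60 at every step), the values f(0), f(1), …, f(59) are: 0, 1, 4, 9, 16, 25, 36, 49, 4, 21, 40, 1, 24, 49, 16, 45, 16, 49, 24, 1, 40, 21, 4, 49, 36, 25, 16, 9, 4, 1, 0, 1, 4, 9, 16, 25, 36, 49, 4, 21, 40, 1, 24, 49, 16, 45, 16, 49, 24, 1, 40, 21, 4, 49, 36, 25, 16, 9, 4, 1.
The distinct values are {0, 1, 4, 9, 16, 21, 24, 25, 36, 40, 45, 49}; there are 12 of them.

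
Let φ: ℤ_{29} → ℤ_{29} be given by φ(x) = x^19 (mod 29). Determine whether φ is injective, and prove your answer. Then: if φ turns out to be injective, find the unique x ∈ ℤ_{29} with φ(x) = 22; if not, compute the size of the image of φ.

Since 29 is prime, the nonzero elements of ℤ_{29} form a cyclic group of order 28.
As gcd(19, 28) = 1, raising to the 19th power is a bijection on this group: if s^19 ≡ t^19 then (st^{−1})^19 = 1, and the only element of order dividing gcd(19, 28) = 1 is 1, so s = t.
With φ(0) = 0 this makes φ injective on all of ℤ_{29}, hence bijective (finite equal-size domain and codomain). In particular φ is injective.
Since φ is injective, we find the preimage of 22. The inverse of x ↦ x^19 on (ℤ_{29})^× is x ↦ x^3, because 19·3 = 57 = 2·28 + 1 ≡ 1 (mod 28) and x^{28} = 1 for x ≠ 0 (Fermat). So φ⁻¹(22) = 22^3 mod 29.
Repeated squaring mod 29: 22^1 ≡ 22, 22^2 ≡ 22² = 484 ≡ 20. Since 3 = 2 + 1, 22^3 ≡ 20·22: 20·22 = 440 ≡ 5. So 22^3 ≡ 5 (mod 29).
Hence φ⁻¹(22) = 5.

5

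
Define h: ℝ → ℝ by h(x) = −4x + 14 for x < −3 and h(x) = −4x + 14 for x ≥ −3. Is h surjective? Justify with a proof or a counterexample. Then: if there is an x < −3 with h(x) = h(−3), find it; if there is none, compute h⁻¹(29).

Both pieces are strictly decreasing (slopes −4 and −4), so each is injective on its own interval.
The left piece maps (−∞, −3) onto (26, ∞); the right piece maps [−3, ∞) onto (−∞, 26].
These images together cover ℝ, so h is surjective.
Because the two images are disjoint, no x < −3 has h(x) = h(−3), so we compute h⁻¹(29): 29 lies in (26, ∞), so solve −4x + 14 = 29: x = (29 − 14)/(−4) = −15/4.

-15/4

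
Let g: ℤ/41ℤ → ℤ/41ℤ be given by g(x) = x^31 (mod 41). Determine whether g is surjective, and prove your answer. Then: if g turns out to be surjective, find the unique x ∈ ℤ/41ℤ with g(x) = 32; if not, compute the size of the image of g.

Since 41 is prime, the nonzero elements of ℤ/41ℤ form a cyclic group of order 40.
As gcd(31, 40) = 1, raising to the 31st power is a bijection on this group: if u^31 ≡ v^31 then (uv^{−1})^31 = 1, and the only element of order dividing gcd(31, 40) = 1 is 1, so u = v.
With g(0) = 0 this makes g injective on all of ℤ/41ℤ, hence bijective (finite equal-size domain and codomain). In particular g is surjective.
Since g is surjective, we find the preimage of 32. The inverse of x ↦ x^31 on (ℤ/41ℤ)^× is x ↦ x^31, because 31·31 = 961 = 24·40 + 1 ≡ 1 (mod 40) and x^{40} = 1 for x ≠ 0 (Fermat). So g⁻¹(32) = 32^31 mod 41.
Repeated squaring mod 41: 32^1 ≡ 32, 32^2 ≡ 32² = 1024 ≡ 40, 32^4 ≡ 40² = 1600 ≡ 1, 32^8 ≡ 1² = 1, 32^16 ≡ 1² = 1. Since 31 = 16 + 8 + 4 + 2 + 1, 32^31 ≡ 1·1·1·40·32: 1·1 = 1, then 1·1 = 1, then 1·40 = 40, then 40·32 = 1280 ≡ 9. So 32^31 ≡ 9 (mod 41).
Hence g⁻¹(32) = 9.

9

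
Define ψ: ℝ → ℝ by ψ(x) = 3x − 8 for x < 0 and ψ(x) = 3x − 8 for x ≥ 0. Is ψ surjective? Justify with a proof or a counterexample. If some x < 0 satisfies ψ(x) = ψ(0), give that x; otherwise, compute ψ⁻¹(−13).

-5/3

Both pieces are strictly increasing (slopes 3 and 3), so each is injective on its own interval.
The left piece maps (−∞, 0) onto (−∞, −8); the right piece maps [0, ∞) onto [−8, ∞).
These images together cover ℝ, so ψ is surjective.
Because the two images are disjoint, no x < 0 has ψ(x) = ψ(0), so we compute ψ⁻¹(−13): −13 lies in (−∞, −8), so solve 3x − 8 = −13: x = (−13 + 8)/3 = −5/3.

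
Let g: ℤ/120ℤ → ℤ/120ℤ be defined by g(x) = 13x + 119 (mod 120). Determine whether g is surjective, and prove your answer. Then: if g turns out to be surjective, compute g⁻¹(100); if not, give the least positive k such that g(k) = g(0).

Since gcd(13, 120) = 1, 13 is invertible modulo 120. Euclid's algorithm: 120 = 9·13 + 3, 13 = 4·3 + 1; back-substituting gives 1 = 37·13 − 4·120, so 13⁻¹ ≡ 37 (mod 120).
For any y ∈ ℤ/120ℤ, x = 37(y − 119) mod 120 satisfies g(x) = 13·37(y − 119) + 119 ≡ y (since 13·37 ≡ 1 mod 120). So every y has a preimage.
Hence g is surjective.
Since g is surjective, we find g⁻¹(100): we need 13x ≡ 100 − 119 ≡ 101 (mod 120). Using 13⁻¹ = 37: x ≡ 37·101 = 3737 = 31·120 + 17, so x = 17.
Check: g(17) = 13·17 + 119 = 340 = 2·120 + 100 ≡ 100 (mod 120).

17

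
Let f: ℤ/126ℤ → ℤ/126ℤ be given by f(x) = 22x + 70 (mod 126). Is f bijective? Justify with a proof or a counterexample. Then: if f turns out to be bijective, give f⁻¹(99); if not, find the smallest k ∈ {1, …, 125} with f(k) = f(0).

We have gcd(22, 126) = 2 > 1. Taking x_1 = 0 and x_2 = 63: f(0) = 70 and f(63) = 22·63 + 70 = 1456 ≡ 70 (mod 126).
So f(0) = f(63) while 0 ≠ 63, hence f is not injective, hence not bijective.
Since f is not bijective, we find the least positive k with f(k) = f(0): this means 22k ≡ 0 (mod 126), i.e. 126 ∣ 22k. Since gcd(22, 126) = 2, dividing through by 2 this holds exactly when 63 ∣ 11k, and as gcd(11, 63) = 1, exactly when 63 ∣ k.
The smallest positive such k is 63.

63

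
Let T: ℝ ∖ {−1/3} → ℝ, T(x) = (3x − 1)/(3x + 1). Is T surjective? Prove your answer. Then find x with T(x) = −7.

-1/4

If T(x) = 1, cross-multiplying gives 3(3x − 1) = 3(3x + 1), which simplifies to −3 = 3 — false.  So 1 has no preimage and T is not surjective.
Solving T(x) = −7: cross-multiplying gives 3x − 1 = −7(3x + 1), which rearranges to 24x = −6, so x = −1/4.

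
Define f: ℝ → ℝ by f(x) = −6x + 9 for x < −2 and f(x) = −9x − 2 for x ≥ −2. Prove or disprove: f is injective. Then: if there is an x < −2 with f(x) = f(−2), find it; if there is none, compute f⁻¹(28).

-19/6

Both pieces are strictly decreasing (slopes −6 and −9), so each is injective on its own interval.
The left piece maps (−∞, −2) onto (21, ∞); the right piece maps [−2, ∞) onto (−∞, 16].
These images are disjoint, so no value is attained by both pieces. Hence f is injective.
Because the two images are disjoint, no x < −2 has f(x) = f(−2), so we compute f⁻¹(28): 28 lies in (21, ∞), so solve −6x + 9 = 28: x = (28 − 9)/(−6) = −19/6.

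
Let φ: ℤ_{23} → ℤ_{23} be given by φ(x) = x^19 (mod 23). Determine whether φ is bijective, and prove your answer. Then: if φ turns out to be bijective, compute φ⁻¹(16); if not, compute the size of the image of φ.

18

Since 23 is prime, the nonzero elements of ℤ_{23} form a cyclic group of order 22.
As gcd(19, 22) = 1, raising to the 19th power is a bijection on this group: if u^19 ≡ v^19 then (uv^{−1})^19 = 1, and the only element of order dividing gcd(19, 22) = 1 is 1, so u = v.
With φ(0) = 0 this makes φ injective on all of ℤ_{23}, hence bijective (finite equal-size domain and codomain). In particular φ is bijective.
Since φ is bijective, we find the preimage of 16. The inverse of x ↦ x^19 on (ℤ_{23})^× is x ↦ x^7, because 19·7 = 133 = 6·22 + 1 ≡ 1 (mod 22) and x^{22} = 1 for x ≠ 0 (Fermat). So φ⁻¹(16) = 16^7 mod 23.
Repeated squaring mod 23: 16^1 ≡ 16, 16^2 ≡ 16² = 256 ≡ 3, 16^4 ≡ 3² = 9. Since 7 = 4 + 2 + 1, 16^7 ≡ 9·3·16: 9·3 = 27 ≡ 4, then 4·16 = 64 ≡ 18. So 16^7 ≡ 18 (mod 23).
Hence φ⁻¹(16) = 18.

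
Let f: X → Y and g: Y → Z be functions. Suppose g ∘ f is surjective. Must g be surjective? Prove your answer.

surjective

Let c ∈ Z. Since g ∘ f is surjective, some a ∈ X has g(f(a)) = c. Then b = f(a) ∈ Y satisfies g(b) = c. So g is surjective.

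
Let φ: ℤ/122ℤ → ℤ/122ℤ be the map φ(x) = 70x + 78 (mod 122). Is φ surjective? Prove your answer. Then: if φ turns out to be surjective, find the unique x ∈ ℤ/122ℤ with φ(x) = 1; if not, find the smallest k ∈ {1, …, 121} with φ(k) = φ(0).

Recall: φ is surjective if every y in the codomain equals φ(x) for some x in the domain.
Since gcd(70, 122) = 2, we have 70x ≡ 0 (mod 2) for all x, so φ(x) ≡ 0 (mod 2).
But 1 ≢ 0 (mod 2), so 1 ∈ ℤ/122ℤ has no preimage. Therefore φ is not surjective.
Since φ is not surjective, we find the least positive k with φ(k) = φ(0): this means 70k ≡ 0 (mod 122), i.e. 122 ∣ 70k. Since gcd(70, 122) = 2, dividing through by 2 this holds exactly when 61 ∣ 35k, and as gcd(35, 61) = 1, exactly when 61 ∣ k.
The smallest positive such k is 61.

61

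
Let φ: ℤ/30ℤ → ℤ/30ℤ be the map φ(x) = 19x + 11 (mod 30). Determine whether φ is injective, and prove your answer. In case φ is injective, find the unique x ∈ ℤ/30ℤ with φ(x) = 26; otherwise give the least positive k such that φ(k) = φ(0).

15

Suppose φ(a) = φ(b) in ℤ/30ℤ. Then 19a + 11 ≡ 19b + 11 (mod 30), hence 19(a − b) ≡ 0 (mod 30).
Since gcd(19, 30) = 1, 19 is invertible modulo 30, so a − b ≡ 0 (mod 30), i.e. a = b.
Hence φ is injective.
We now compute 19⁻¹ mod 30 explicitly. Euclid's algorithm: 30 = 1·19 + 11, 19 = 1·11 + 8, 11 = 1·8 + 3, 8 = 2·3 + 2, 3 = 1·2 + 1; back-substituting gives 1 = 19·19 − 12·30, so 19⁻¹ ≡ 19 (mod 30).
Since φ is injective, we compute φ⁻¹(26): solve 19x + 11 ≡ 26 (mod 30), i.e. 19x ≡ 15 (mod 30).
Multiplying by 19⁻¹ = 19 gives x ≡ 19·15 = 285 = 9·30 + 15 ≡ 15 (mod 30).
Check: φ(15) = 19·15 + 11 = 296 = 9·30 + 26 ≡ 26 (mod 30).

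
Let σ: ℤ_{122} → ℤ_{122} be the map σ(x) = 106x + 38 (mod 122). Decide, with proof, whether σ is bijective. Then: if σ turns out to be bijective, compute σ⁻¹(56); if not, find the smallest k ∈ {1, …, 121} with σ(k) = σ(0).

We have gcd(106, 122) = 2 > 1. Taking x_1 = 0 and x_2 = 61: σ(0) = 38 and σ(61) = 106·61 + 38 = 6504 ≡ 38 (mod 122).
So σ(0) = σ(61) while 0 ≠ 61, therefore σ is not injective, hence not bijective.
Since σ is not bijective, we find the least positive k with σ(k) = σ(0): this means 106k ≡ 0 (mod 122), i.e. 122 ∣ 106k. Since gcd(106, 122) = 2, dividing through by 2 this holds exactly when 61 ∣ 53k, and as gcd(53, 61) = 1, exactly when 61 ∣ k.
The smallest positive such k is 61.

61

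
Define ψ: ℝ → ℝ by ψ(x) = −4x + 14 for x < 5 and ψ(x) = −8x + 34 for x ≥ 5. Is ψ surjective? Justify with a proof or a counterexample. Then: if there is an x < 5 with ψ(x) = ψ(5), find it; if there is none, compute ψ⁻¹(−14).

Both pieces are strictly decreasing (slopes −4 and −8), so each is injective on its own interval.
The left piece maps (−∞, 5) onto (−6, ∞); the right piece maps [5, ∞) onto (−∞, −6].
These images together cover ℝ, so ψ is surjective.
Because the two images are disjoint, no x < 5 has ψ(x) = ψ(5), so we compute ψ⁻¹(−14): −14 lies in (−∞, −6], so solve −8x + 34 = −14: x = (−14 − 34)/(−8) = 6.

6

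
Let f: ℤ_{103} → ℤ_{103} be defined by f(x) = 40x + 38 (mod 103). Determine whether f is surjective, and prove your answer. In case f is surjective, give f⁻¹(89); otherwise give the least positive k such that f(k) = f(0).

9

Since gcd(40, 103) = 1, 40 is invertible modulo 103. Euclid's algorithm: 103 = 2·40 + 23, 40 = 1·23 + 17, 23 = 1·17 + 6, 17 = 2·6 + 5, 6 = 1·5 + 1; back-substituting gives 1 = 85·40 − 33·103, so 40⁻¹ ≡ 85 (mod 103).
For any y ∈ ℤ_{103}, x = 85(y − 38) mod 103 satisfies f(x) = 40·85(y − 38) + 38 ≡ y (since 40·85 ≡ 1 mod 103). So every y has a preimage.
So f is surjective.
Since f is surjective, we compute f⁻¹(89): solve 40x + 38 ≡ 89 (mod 103), i.e. 40x ≡ 51 (mod 103).
Multiplying by 40⁻¹ = 85 gives x ≡ 85·51 = 4335 = 42·103 + 9 ≡ 9 (mod 103).
Check: f(9) = 40·9 + 38 = 398 = 3·103 + 89 ≡ 89 (mod 103).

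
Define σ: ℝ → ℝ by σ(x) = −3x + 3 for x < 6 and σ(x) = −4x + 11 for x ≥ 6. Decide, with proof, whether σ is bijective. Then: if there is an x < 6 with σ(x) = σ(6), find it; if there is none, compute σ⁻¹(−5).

Both pieces are strictly decreasing (slopes −3 and −4), so each is injective on its own interval.
The left piece maps (−∞, 6) onto (−15, ∞); the right piece maps [6, ∞) onto (−∞, −13].
These images overlap. In particular σ(6) = −13 (right piece), and solving −3x + 3 = −13 on the left piece gives x = 16/3 < 6.
So σ(16/3) = σ(6) with 16/3 ≠ 6, and σ is not injective, hence not bijective. This x = 16/3 is the requested value below 6.

16/3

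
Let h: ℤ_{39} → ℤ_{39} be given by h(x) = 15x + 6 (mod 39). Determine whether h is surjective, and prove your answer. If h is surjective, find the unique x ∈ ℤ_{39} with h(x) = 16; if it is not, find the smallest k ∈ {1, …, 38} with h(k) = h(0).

13

Since gcd(15, 39) = 3, we have 15x ≡ 0 (mod 3) for all x, so h(x) ≡ 0 (mod 3).
But 1 ≢ 0 (mod 3), so 1 ∈ ℤ_{39} has no preimage. Thus h is not surjective.
Since h is not surjective, we find the least positive k with h(k) = h(0): this means 15k ≡ 0 (mod 39), i.e. 39 ∣ 15k. Since gcd(15, 39) = 3, dividing through by 3 this holds exactly when 13 ∣ 5k, and as gcd(5, 13) = 1, exactly when 13 ∣ k.
The smallest positive such k is 13.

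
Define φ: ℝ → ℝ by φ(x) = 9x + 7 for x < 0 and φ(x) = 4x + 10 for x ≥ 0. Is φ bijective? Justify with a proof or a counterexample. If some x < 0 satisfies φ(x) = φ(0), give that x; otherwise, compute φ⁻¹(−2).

Both pieces are strictly increasing (slopes 9 and 4), so each is injective on its own interval.
The left piece maps (−∞, 0) onto (−∞, 7); the right piece maps [0, ∞) onto [10, ∞).
The images leave a gap (7 has no preimage), so φ is not surjective, hence not bijective.
Because the two images are disjoint, no x < 0 has φ(x) = φ(0), so we compute φ⁻¹(−2): −2 lies in (−∞, 7), so solve 9x + 7 = −2: x = (−2 − 7)/9 = −1.

-1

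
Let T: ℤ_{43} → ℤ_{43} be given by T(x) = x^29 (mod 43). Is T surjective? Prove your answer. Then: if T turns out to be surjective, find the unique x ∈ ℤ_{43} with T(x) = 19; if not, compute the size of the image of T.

Since 43 is prime, the nonzero elements of ℤ_{43} form a cyclic group of order 42.
As gcd(29, 42) = 1, raising to the 29th power is a bijection on this group: if a^29 ≡ b^29 then (ab^{−1})^29 = 1, and the only element of order dividing gcd(29, 42) = 1 is 1, so a = b.
With T(0) = 0 this makes T injective on all of ℤ_{43}, hence bijective (finite equal-size domain and codomain). In particular T is surjective.
Since T is surjective, we find the preimage of 19. The inverse of x ↦ x^29 on (ℤ_{43})^× is x ↦ x^29, because 29·29 = 841 = 20·42 + 1 ≡ 1 (mod 42) and x^{42} = 1 for x ≠ 0 (Fermat). So T⁻¹(19) = 19^29 mod 43.
Repeated squaring mod 43: 19^1 ≡ 19, 19^2 ≡ 19² = 361 ≡ 17, 19^4 ≡ 17² = 289 ≡ 31, 19^8 ≡ 31² = 961 ≡ 15, 19^16 ≡ 15² = 225 ≡ 10. Since 29 = 16 + 8 + 4 + 1, 19^29 ≡ 10·15·31·19: 10·15 = 150 ≡ 21, then 21·31 = 651 ≡ 6, then 6·19 = 114 ≡ 28. So 19^29 ≡ 28 (mod 43).
Hence T⁻¹(19) = 28.

28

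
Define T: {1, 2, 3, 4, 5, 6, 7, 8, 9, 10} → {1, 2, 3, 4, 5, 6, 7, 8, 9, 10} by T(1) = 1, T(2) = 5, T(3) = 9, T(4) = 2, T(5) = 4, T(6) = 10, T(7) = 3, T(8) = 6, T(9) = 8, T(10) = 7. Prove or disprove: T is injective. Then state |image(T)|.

10

The values T(1), …, T(10) are 1, 5, 9, 2, 4, 10, 3, 6, 8, 7 — all distinct.
So T(x_1) = T(x_2) only when x_1 = x_2, and T is injective.
The image of T is {1, 2, 3, 4, 5, 6, 7, 8, 9, 10}, which has 10 elements.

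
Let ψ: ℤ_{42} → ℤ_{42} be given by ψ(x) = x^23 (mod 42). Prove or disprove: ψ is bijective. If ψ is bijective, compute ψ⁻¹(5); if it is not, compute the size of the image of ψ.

17

Computing x^23 mod 42 for each x (by repeated squaring, reducing mod 42 at every step), the values ψ(0), ψ(1), …, ψ(41) are: 0, 1, 32, 33, 16, 17, 6, 7, 8, 39, 40, 23, 24, 13, 14, 15, 4, 5, 30, 31, 20, 21, 22, 11, 12, 37, 38, 27, 28, 29, 18, 19, 2, 3, 34, 35, 36, 25, 26, 9, 10, 41.
Every element of ℤ_{42} appears exactly once in this list, so ψ is a bijection, and in particular bijective.
Since ψ is bijective, we read off the preimage of 5 from the same table: ψ(17) = 5, so ψ⁻¹(5) = 17.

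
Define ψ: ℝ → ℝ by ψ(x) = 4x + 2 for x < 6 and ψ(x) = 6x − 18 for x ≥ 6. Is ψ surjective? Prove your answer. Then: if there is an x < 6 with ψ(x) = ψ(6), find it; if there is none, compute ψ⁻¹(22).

4

Both pieces are strictly increasing (slopes 4 and 6), so each is injective on its own interval.
The left piece maps (−∞, 6) onto (−∞, 26); the right piece maps [6, ∞) onto [18, ∞).
The union (−∞, 26) ∪ [18, ∞) covers ℝ, so ψ is surjective.
For the follow-up: the images overlap, so an x < 6 with ψ(x) = ψ(6) exists. ψ(6) = 18; solving 4x + 2 = 18 for x < 6 gives x = (18 − 2)/4 = 4.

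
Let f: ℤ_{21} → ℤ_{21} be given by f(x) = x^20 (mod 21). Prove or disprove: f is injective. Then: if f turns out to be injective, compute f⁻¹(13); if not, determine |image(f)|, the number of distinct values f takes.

f(2): Repeated squaring mod 21: 2^1 ≡ 2, 2^2 ≡ 2² = 4, 2^4 ≡ 4² = 16, 2^8 ≡ 16² = 256 ≡ 4, 2^16 ≡ 4² = 16. Since 20 = 16 + 4, 2^20 ≡ 16·16: 16·16 = 256 ≡ 4. So 2^20 ≡ 4 (mod 21).
f(5): Repeated squaring mod 21: 5^1 ≡ 5, 5^2 ≡ 5² = 25 ≡ 4, 5^4 ≡ 4² = 16, 5^8 ≡ 16² = 256 ≡ 4, 5^16 ≡ 4² = 16. Since 20 = 16 + 4, 5^20 ≡ 16·16: 16·16 = 256 ≡ 4. So 5^20 ≡ 4 (mod 21).
So f(2) = f(5) = 4 while 2 ≠ 5, so f is not injective.
Since f is not injective, we determine |image(f)|. Computing x^20 mod 21 for each x (by repeated squaring, reducing mod 21 at every step), the values f(0), f(1), …, f(20) are: 0, 1, 4, 9, 16, 4, 15, 7, 1, 18, 16, 16, 18, 1, 7, 15, 4, 16, 9, 4, 1.
The distinct values are {0, 1, 4, 7, 9, 15, 16, 18}; there are 8 of them.

8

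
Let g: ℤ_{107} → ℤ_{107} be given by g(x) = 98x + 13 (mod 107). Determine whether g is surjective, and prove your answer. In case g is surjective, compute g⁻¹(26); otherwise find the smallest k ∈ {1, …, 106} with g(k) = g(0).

58

By definition, surjectivity means every element of the codomain has a preimage under g.
Since gcd(98, 107) = 1, 98 is invertible modulo 107. Euclid's algorithm: 107 = 1·98 + 9, 98 = 10·9 + 8, 9 = 1·8 + 1; back-substituting gives 1 = 95·98 − 87·107, so 98⁻¹ ≡ 95 (mod 107).
For any y ∈ ℤ_{107}, x = 95(y − 13) mod 107 satisfies g(x) = 98·95(y − 13) + 13 ≡ y (since 98·95 ≡ 1 mod 107). So every y has a preimage.
Thus g is surjective.
Since g is surjective, we find g⁻¹(26): we need 98x ≡ 26 − 13 ≡ 13 (mod 107). Using 98⁻¹ = 95: x ≡ 95·13 = 1235 = 11·107 + 58, so x = 58.
Check: g(58) = 98·58 + 13 = 5697 = 53·107 + 26 ≡ 26 (mod 107).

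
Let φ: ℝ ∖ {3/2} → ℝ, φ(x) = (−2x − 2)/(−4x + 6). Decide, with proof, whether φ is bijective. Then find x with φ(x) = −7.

If φ(x) = 1/2, cross-multiplying gives −4(−2x − 2) = −2(−4x + 6), which simplifies to 8 = −12 — false.  So 1/2 has no preimage and φ is not surjective.
Therefore φ is not bijective.
Solving φ(x) = −7: cross-multiplying gives −2x − 2 = −7(−4x + 6), which rearranges to −30x = −40, so x = 4/3.

4/3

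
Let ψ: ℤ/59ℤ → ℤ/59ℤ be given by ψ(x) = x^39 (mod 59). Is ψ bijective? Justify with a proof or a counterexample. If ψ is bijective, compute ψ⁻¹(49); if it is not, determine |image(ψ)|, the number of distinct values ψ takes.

Since 59 is prime, the nonzero elements of ℤ/59ℤ form a cyclic group of order 58.
As gcd(39, 58) = 1, raising to the 39th power is a bijection on this group: if u^39 ≡ v^39 then (uv^{−1})^39 = 1, and the only element of order dividing gcd(39, 58) = 1 is 1, so u = v.
With ψ(0) = 0 this makes ψ injective on all of ℤ/59ℤ, hence bijective (finite equal-size domain and codomain). In particular ψ is bijective.
Since ψ is bijective, we find the preimage of 49. The inverse of x ↦ x^39 on (ℤ/59ℤ)^× is x ↦ x^3, because 39·3 = 117 = 2·58 + 1 ≡ 1 (mod 58) and x^{58} = 1 for x ≠ 0 (Fermat). So ψ⁻¹(49) = 49^3 mod 59.
Repeated squaring mod 59: 49^1 ≡ 49, 49^2 ≡ 49² = 2401 ≡ 41. Since 3 = 2 + 1, 49^3 ≡ 41·49: 41·49 = 2009 ≡ 3. So 49^3 ≡ 3 (mod 59).
Hence ψ⁻¹(49) = 3.

3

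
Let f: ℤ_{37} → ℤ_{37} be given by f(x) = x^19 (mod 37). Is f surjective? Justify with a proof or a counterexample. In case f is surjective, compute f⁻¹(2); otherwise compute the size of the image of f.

35

Since 37 is prime, the nonzero elements of ℤ_{37} form a cyclic group of order 36.
As gcd(19, 36) = 1, raising to the 19th power is a bijection on this group: if u^19 ≡ v^19 then (uv^{−1})^19 = 1, and the only element of order dividing gcd(19, 36) = 1 is 1, so u = v.
With f(0) = 0 this makes f injective on all of ℤ_{37}, hence bijective (finite equal-size domain and codomain). In particular f is surjective.
Since f is surjective, we find the preimage of 2. The inverse of x ↦ x^19 on (ℤ_{37})^× is x ↦ x^19, because 19·19 = 361 = 10·36 + 1 ≡ 1 (mod 36) and x^{36} = 1 for x ≠ 0 (Fermat). So f⁻¹(2) = 2^19 mod 37.
Repeated squaring mod 37: 2^1 ≡ 2, 2^2 ≡ 2² = 4, 2^4 ≡ 4² = 16, 2^8 ≡ 16² = 256 ≡ 34, 2^16 ≡ 34² = 1156 ≡ 9. Since 19 = 16 + 2 + 1, 2^19 ≡ 9·4·2: 9·4 = 36, then 36·2 = 72 ≡ 35. So 2^19 ≡ 35 (mod 37).
Hence f⁻¹(2) = 35.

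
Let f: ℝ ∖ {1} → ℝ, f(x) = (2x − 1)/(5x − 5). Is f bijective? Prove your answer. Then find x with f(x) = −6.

31/32

If f(x) = 2/5, cross-multiplying gives 5(2x − 1) = 2(5x − 5), which simplifies to −5 = −10 — false.  So 2/5 has no preimage and f is not surjective.
Hence f is not bijective.
Solving f(x) = −6: cross-multiplying gives 2x − 1 = −6(5x − 5), which rearranges to 32x = 31, so x = 31/32.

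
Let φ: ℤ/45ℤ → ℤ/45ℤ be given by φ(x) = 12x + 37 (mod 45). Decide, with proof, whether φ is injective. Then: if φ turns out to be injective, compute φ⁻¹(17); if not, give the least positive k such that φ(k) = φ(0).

15

Recall: injectivity means: for all x_1, x_2 in the domain, φ(x_1) = φ(x_2) implies x_1 = x_2.
We have gcd(12, 45) = 3 > 1. Taking x_1 = 0 and x_2 = 15: φ(0) = 37 and φ(15) = 12·15 + 37 = 217 ≡ 37 (mod 45).
So φ(0) = φ(15) while 0 ≠ 15, therefore φ is not injective.
Since φ is not injective, we find the least positive k with φ(k) = φ(0): this means 12k ≡ 0 (mod 45), i.e. 45 ∣ 12k. Since gcd(12, 45) = 3, dividing through by 3 this holds exactly when 15 ∣ 4k, and as gcd(4, 15) = 1, exactly when 15 ∣ k.
The smallest positive such k is 15.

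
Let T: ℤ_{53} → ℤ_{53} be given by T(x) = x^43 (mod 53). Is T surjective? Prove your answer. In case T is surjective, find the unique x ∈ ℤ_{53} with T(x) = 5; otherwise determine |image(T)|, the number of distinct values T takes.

39

Since 53 is prime, the nonzero elements of ℤ_{53} form a cyclic group of order 52.
As gcd(43, 52) = 1, raising to the 43rd power is a bijection on this group: if a^43 ≡ b^43 then (ab^{−1})^43 = 1, and the only element of order dividing gcd(43, 52) = 1 is 1, so a = b.
With T(0) = 0 this makes T injective on all of ℤ_{53}, hence bijective (finite equal-size domain and codomain). In particular T is surjective.
Since T is surjective, we find the preimage of 5. The inverse of x ↦ x^43 on (ℤ_{53})^× is x ↦ x^23, because 43·23 = 989 = 19·52 + 1 ≡ 1 (mod 52) and x^{52} = 1 for x ≠ 0 (Fermat). So T⁻¹(5) = 5^23 mod 53.
Repeated squaring mod 53: 5^1 ≡ 5, 5^2 ≡ 5² = 25, 5^4 ≡ 25² = 625 ≡ 42, 5^8 ≡ 42² = 1764 ≡ 15, 5^16 ≡ 15² = 225 ≡ 13. Since 23 = 16 + 4 + 2 + 1, 5^23 ≡ 13·42·25·5: 13·42 = 546 ≡ 16, then 16·25 = 400 ≡ 29, then 29·5 = 145 ≡ 39. So 5^23 ≡ 39 (mod 53).
Hence T⁻¹(5) = 39.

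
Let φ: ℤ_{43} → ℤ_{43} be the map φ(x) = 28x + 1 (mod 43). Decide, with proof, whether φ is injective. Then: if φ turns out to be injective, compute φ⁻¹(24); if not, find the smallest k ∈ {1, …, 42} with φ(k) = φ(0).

If φ(a) = φ(b), then 28a ≡ 28b (mod 43). Because gcd(28, 43) = 1, we may cancel 28 to get a ≡ b (mod 43).
Hence φ is injective.
We now compute 28⁻¹ mod 43 explicitly. Euclid's algorithm: 43 = 1·28 + 15, 28 = 1·15 + 13, 15 = 1·13 + 2, 13 = 6·2 + 1; back-substituting gives 1 = 20·28 − 13·43, so 28⁻¹ ≡ 20 (mod 43).
Since φ is injective, we find φ⁻¹(24): we need 28x ≡ 24 − 1 ≡ 23 (mod 43). Using 28⁻¹ = 20: x ≡ 20·23 = 460 = 10·43 + 30, so x = 30.
Check: φ(30) = 28·30 + 1 = 841 = 19·43 + 24 ≡ 24 (mod 43).

30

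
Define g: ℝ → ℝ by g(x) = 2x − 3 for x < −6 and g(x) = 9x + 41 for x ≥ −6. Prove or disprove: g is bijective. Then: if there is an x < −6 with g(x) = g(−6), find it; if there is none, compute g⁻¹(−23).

Both pieces are strictly increasing (slopes 2 and 9), so each is injective on its own interval.
The left piece maps (−∞, −6) onto (−∞, −15); the right piece maps [−6, ∞) onto [−13, ∞).
The images leave a gap (−15 has no preimage), so g is not surjective, hence not bijective.
Because the two images are disjoint, no x < −6 has g(x) = g(−6), so we compute g⁻¹(−23): −23 lies in (−∞, −15), so solve 2x − 3 = −23: x = (−23 + 3)/2 = −10.

-10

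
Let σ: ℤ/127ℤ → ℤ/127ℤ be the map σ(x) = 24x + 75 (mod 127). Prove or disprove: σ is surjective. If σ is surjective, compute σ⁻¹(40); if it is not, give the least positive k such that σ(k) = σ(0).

By definition, surjectivity means every element of the codomain has a preimage under σ.
Since gcd(24, 127) = 1, 24 is invertible modulo 127. Euclid's algorithm: 127 = 5·24 + 7, 24 = 3·7 + 3, 7 = 2·3 + 1; back-substituting gives 1 = 90·24 − 17·127, so 24⁻¹ ≡ 90 (mod 127).
Then y ↦ 90(y − 75) is a two-sided inverse to σ, so every y ∈ ℤ/127ℤ has a preimage.
Therefore σ is surjective.
Since σ is surjective, we find σ⁻¹(40): we need 24x ≡ 40 − 75 ≡ 92 (mod 127). Using 24⁻¹ = 90: x ≡ 90·92 = 8280 = 65·127 + 25, so x = 25.
Check: σ(25) = 24·25 + 75 = 675 = 5·127 + 40 ≡ 40 (mod 127).

25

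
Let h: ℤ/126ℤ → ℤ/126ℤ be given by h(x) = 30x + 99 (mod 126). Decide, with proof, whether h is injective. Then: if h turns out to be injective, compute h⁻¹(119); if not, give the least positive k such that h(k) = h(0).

21

We have gcd(30, 126) = 6 > 1. Taking u = 0 and v = 21: h(0) = 99 and h(21) = 30·21 + 99 = 729 ≡ 99 (mod 126).
So h(0) = h(21) while 0 ≠ 21, so h is not injective.
Since h is not injective, we find the least positive k with h(k) = h(0): this means 30k ≡ 0 (mod 126), i.e. 126 ∣ 30k. Since gcd(30, 126) = 6, dividing through by 6 this holds exactly when 21 ∣ 5k, and as gcd(5, 21) = 1, exactly when 21 ∣ k.
The smallest positive such k is 21.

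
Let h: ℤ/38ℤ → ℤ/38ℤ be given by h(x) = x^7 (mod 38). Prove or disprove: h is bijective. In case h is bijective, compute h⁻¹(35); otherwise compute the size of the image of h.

5

Computing x^7 mod 38 for each x (by repeated squaring, reducing mod 38 at every step), the values h(0), h(1), …, h(37) are: 0, 1, 14, 21, 6, 35, 28, 7, 8, 23, 34, 11, 12, 29, 22, 13, 36, 5, 18, 19, 20, 33, 2, 25, 16, 9, 26, 27, 4, 15, 30, 31, 10, 3, 32, 17, 24, 37.
Every element of ℤ/38ℤ appears exactly once in this list, so h is a bijection, and in particular bijective.
Since h is bijective, we read off the preimage of 35 from the same table: h(5) = 35, so h⁻¹(35) = 5.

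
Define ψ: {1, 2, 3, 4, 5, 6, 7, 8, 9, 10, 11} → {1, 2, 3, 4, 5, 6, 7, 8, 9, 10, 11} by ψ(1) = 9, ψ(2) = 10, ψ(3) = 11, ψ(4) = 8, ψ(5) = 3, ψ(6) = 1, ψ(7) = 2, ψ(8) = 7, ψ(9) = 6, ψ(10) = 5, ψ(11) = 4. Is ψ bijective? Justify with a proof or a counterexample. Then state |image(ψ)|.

The values 9, 10, 11, 8, 3, 1, 2, 7, 6, 5, 4 are a permutation of {1, 2, 3, 4, 5, 6, 7, 8, 9, 10, 11}: each element appears exactly once.
So ψ is injective and surjective, hence bijective.
The image of ψ is {1, 2, 3, 4, 5, 6, 7, 8, 9, 10, 11}, which has 11 elements.

11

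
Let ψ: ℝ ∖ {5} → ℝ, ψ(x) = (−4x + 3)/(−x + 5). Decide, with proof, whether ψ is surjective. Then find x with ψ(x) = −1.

If ψ(x) = 4, cross-multiplying gives −1(−4x + 3) = −4(−x + 5), which simplifies to −3 = −20 — false.  So 4 has no preimage and ψ is not surjective.
Solving ψ(x) = −1: cross-multiplying gives −4x + 3 = −1(−x + 5), which rearranges to −5x = −8, so x = 8/5.

8/5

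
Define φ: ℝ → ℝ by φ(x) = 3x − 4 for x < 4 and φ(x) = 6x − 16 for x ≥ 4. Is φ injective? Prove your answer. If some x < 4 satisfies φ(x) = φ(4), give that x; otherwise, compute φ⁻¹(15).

31/6

Both pieces are strictly increasing (slopes 3 and 6), so each is injective on its own interval.
The left piece maps (−∞, 4) onto (−∞, 8); the right piece maps [4, ∞) onto [8, ∞).
These images are disjoint, so no value is attained by both pieces. Hence φ is injective.
Because the two images are disjoint, no x < 4 has φ(x) = φ(4), so we compute φ⁻¹(15): 15 lies in [8, ∞), so solve 6x − 16 = 15: x = (15 + 16)/6 = 31/6.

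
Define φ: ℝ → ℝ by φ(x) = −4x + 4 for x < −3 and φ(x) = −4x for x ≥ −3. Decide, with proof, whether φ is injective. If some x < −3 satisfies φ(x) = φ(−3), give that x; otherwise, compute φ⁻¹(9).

Both pieces are strictly decreasing (slopes −4 and −4), so each is injective on its own interval.
The left piece maps (−∞, −3) onto (16, ∞); the right piece maps [−3, ∞) onto (−∞, 12].
These images are disjoint, so no value is attained by both pieces. Thus φ is injective.
Because the two images are disjoint, no x < −3 has φ(x) = φ(−3), so we compute φ⁻¹(9): 9 lies in (−∞, 12], so solve −4x = 9: x = (9 − 0)/(−4) = −9/4.

-9/4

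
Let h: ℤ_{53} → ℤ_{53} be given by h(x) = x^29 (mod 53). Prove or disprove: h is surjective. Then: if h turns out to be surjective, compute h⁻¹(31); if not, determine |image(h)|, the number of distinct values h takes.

19

Since 53 is prime, the nonzero elements of ℤ_{53} form a cyclic group of order 52.
As gcd(29, 52) = 1, raising to the 29th power is a bijection on this group: if x_1^29 ≡ x_2^29 then (x_1x_2^{−1})^29 = 1, and the only element of order dividing gcd(29, 52) = 1 is 1, so x_1 = x_2.
With h(0) = 0 this makes h injective on all of ℤ_{53}, hence bijective (finite equal-size domain and codomain). In particular h is surjective.
Since h is surjective, we find the preimage of 31. The inverse of x ↦ x^29 on (ℤ_{53})^× is x ↦ x^9, because 29·9 = 261 = 5·52 + 1 ≡ 1 (mod 52) and x^{52} = 1 for x ≠ 0 (Fermat). So h⁻¹(31) = 31^9 mod 53.
Repeated squaring mod 53: 31^1 ≡ 31, 31^2 ≡ 31² = 961 ≡ 7, 31^4 ≡ 7² = 49, 31^8 ≡ 49² = 2401 ≡ 16. Since 9 = 8 + 1, 31^9 ≡ 16·31: 16·31 = 496 ≡ 19. So 31^9 ≡ 19 (mod 53).
Hence h⁻¹(31) = 19.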